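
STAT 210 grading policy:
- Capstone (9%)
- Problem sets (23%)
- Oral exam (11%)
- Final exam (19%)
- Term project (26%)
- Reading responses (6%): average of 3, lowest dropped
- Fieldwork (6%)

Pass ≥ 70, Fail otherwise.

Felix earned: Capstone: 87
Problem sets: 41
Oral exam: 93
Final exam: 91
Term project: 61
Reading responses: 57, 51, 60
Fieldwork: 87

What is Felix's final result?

Fail

Reading responses: drop 51 → average of remaining 2 = 117/2 = 58.5
Weighted total:
  Capstone 87 × 0.09 = 7.83
  Problem sets 41 × 0.23 = 9.43
  Oral exam 93 × 0.11 = 10.23
  Final exam 91 × 0.19 = 17.29
  Term project 61 × 0.26 = 15.86
  Reading responses 58.5 × 0.06 = 3.51
  Fieldwork 87 × 0.06 = 5.22
Sum = 69.37
69.37 < 70 → Fail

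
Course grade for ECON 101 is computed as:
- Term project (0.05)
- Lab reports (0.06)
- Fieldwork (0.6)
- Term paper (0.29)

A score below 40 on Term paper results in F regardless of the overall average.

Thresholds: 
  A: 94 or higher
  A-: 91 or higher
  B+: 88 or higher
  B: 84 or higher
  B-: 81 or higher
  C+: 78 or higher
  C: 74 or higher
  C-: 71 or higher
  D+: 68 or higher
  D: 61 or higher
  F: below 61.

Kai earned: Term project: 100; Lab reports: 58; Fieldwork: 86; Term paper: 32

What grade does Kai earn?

F

Term paper score 32 < 40: minimum not met.
Weighted total:
  Term project 100 × 0.05 = 5
  Lab reports 58 × 0.06 = 3.48
  Fieldwork 86 × 0.6 = 51.6
  Term paper 32 × 0.29 = 9.28
Sum = 69.36
Because the Term paper minimum was not met, the result is F.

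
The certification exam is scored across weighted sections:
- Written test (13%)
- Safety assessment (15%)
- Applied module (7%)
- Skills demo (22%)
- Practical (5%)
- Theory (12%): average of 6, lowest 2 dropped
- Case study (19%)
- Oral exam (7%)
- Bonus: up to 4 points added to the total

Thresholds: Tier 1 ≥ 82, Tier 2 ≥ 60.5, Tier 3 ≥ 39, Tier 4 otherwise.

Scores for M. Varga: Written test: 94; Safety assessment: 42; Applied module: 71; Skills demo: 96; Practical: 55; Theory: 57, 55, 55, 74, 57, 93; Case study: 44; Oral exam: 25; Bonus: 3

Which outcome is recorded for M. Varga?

Theory: drop 55, 55 → average of remaining 4 = 281/4 = 70.25
Weighted total:
  Written test 94 × 0.13 = 12.22
  Safety assessment 42 × 0.15 = 6.3
  Applied module 71 × 0.07 = 4.97
  Skills demo 96 × 0.22 = 21.12
  Practical 55 × 0.05 = 2.75
  Theory 70.25 × 0.12 = 8.43
  Case study 44 × 0.19 = 8.36
  Oral exam 25 × 0.07 = 1.75
Sum = 65.9
Bonus: 65.9 + 3 = 68.9
68.9 is ≥ 60.5 and < 82 → Tier 2

Tier 2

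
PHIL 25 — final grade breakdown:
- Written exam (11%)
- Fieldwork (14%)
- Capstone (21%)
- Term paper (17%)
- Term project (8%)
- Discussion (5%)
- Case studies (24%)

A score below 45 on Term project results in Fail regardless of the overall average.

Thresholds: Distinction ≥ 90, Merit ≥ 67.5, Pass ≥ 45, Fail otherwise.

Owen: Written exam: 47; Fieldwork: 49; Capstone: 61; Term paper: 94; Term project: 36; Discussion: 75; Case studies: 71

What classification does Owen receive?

Term project score 36 < 45: minimum not met.
Weighted total:
  Written exam 47 × 0.11 = 5.17
  Fieldwork 49 × 0.14 = 6.86
  Capstone 61 × 0.21 = 12.81
  Term paper 94 × 0.17 = 15.98
  Term project 36 × 0.08 = 2.88
  Discussion 75 × 0.05 = 3.75
  Case studies 71 × 0.24 = 17.04
Sum = 64.49
Because the Term project minimum was not met, the result is Fail.

Fail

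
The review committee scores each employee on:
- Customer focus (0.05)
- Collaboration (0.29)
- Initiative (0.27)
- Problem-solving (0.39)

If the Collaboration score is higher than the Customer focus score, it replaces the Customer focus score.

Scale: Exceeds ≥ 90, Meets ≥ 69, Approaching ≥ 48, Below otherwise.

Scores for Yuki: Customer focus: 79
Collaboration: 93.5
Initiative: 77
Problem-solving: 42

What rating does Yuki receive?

Collaboration (93.5) > Customer focus (79), so Customer focus counts as 93.5.
Weighted total:
  Customer focus 93.5 × 0.05 = 4.675
  Collaboration 93.5 × 0.29 = 27.115
  Initiative 77 × 0.27 = 20.79
  Problem-solving 42 × 0.39 = 16.38
Sum = 68.96
68.96 is ≥ 48 and < 69 → Approaching

Approaching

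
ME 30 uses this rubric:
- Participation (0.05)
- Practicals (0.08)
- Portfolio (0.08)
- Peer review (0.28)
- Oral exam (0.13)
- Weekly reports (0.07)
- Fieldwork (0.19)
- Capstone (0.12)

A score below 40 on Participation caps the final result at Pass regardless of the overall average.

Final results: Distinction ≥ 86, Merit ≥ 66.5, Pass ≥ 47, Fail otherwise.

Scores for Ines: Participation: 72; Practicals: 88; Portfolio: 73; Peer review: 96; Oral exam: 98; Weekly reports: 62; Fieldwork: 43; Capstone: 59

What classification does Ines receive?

Participation score 72 ≥ 40: minimum met.
Weighted total:
  Participation 72 × 0.05 = 3.6
  Practicals 88 × 0.08 = 7.04
  Portfolio 73 × 0.08 = 5.84
  Peer review 96 × 0.28 = 26.88
  Oral exam 98 × 0.13 = 12.74
  Weekly reports 62 × 0.07 = 4.34
  Fieldwork 43 × 0.19 = 8.17
  Capstone 59 × 0.12 = 7.08
Sum = 75.69
75.69 is ≥ 66.5 and < 86 → Merit

Merit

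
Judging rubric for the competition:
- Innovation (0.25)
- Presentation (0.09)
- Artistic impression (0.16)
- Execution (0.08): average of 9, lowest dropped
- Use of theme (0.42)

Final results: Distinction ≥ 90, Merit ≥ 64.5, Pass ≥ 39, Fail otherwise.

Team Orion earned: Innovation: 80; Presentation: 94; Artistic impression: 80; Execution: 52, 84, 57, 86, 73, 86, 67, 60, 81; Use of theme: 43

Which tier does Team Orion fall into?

Merit

Execution: drop 52 → average of remaining 8 = 594/8 = 74.25
Weighted total:
  Innovation 80 × 0.25 = 20
  Presentation 94 × 0.09 = 8.46
  Artistic impression 80 × 0.16 = 12.8
  Execution 74.25 × 0.08 = 5.94
  Use of theme 43 × 0.42 = 18.06
Sum = 65.26
65.26 is ≥ 64.5 and < 90 → Merit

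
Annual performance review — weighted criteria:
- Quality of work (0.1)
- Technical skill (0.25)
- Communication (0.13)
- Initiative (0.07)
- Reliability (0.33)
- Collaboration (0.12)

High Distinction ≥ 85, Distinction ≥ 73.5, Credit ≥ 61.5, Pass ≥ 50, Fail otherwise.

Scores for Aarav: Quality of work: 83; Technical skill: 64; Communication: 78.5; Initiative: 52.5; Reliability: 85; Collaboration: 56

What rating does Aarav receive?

Weighted total:
  Quality of work 83 × 0.1 = 8.3
  Technical skill 64 × 0.25 = 16
  Communication 78.5 × 0.13 = 10.205
  Initiative 52.5 × 0.07 = 3.675
  Reliability 85 × 0.33 = 28.05
  Collaboration 56 × 0.12 = 6.72
Sum = 72.95
72.95 is ≥ 61.5 and < 73.5 → Credit

Credit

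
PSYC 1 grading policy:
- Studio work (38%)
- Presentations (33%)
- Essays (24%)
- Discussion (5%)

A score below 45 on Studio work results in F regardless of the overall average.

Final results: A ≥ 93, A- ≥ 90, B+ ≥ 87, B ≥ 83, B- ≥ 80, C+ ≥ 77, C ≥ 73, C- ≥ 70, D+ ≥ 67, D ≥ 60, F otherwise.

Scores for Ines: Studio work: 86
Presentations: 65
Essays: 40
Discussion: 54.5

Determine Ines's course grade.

D

Studio work score 86 ≥ 45: minimum met.
Weighted total:
  Studio work 86 × 0.38 = 32.68
  Presentations 65 × 0.33 = 21.45
  Essays 40 × 0.24 = 9.6
  Discussion 54.5 × 0.05 = 2.725
Sum = 66.455
66.455 is ≥ 60 and < 67 → D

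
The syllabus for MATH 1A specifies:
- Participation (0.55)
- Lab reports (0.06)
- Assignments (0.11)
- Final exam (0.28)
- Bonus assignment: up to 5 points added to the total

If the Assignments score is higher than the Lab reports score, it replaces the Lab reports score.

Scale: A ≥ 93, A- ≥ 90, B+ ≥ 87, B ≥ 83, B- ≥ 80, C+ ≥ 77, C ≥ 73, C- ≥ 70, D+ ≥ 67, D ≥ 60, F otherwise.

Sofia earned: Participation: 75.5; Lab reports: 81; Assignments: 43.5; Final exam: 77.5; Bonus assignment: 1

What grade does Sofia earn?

C

Assignments (43.5) ≤ Lab reports (81), so Lab reports stays at 81.
Weighted total:
  Participation 75.5 × 0.55 = 41.525
  Lab reports 81 × 0.06 = 4.86
  Assignments 43.5 × 0.11 = 4.785
  Final exam 77.5 × 0.28 = 21.7
Sum = 72.87
Bonus assignment: 72.87 + 1 = 73.87
73.87 is ≥ 73 and < 77 → C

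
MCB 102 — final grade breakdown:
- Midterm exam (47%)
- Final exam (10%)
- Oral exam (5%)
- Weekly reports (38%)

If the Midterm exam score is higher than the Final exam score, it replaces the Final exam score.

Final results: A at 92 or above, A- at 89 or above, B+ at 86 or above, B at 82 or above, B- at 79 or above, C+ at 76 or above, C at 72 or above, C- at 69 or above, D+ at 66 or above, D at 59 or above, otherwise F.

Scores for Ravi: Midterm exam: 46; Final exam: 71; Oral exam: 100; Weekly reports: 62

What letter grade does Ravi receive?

Midterm exam (46) ≤ Final exam (71), so Final exam stays at 71.
Weighted total:
  Midterm exam 46 × 0.47 = 21.62
  Final exam 71 × 0.1 = 7.1
  Oral exam 100 × 0.05 = 5
  Weekly reports 62 × 0.38 = 23.56
Sum = 57.28
57.28 < 59 → F

F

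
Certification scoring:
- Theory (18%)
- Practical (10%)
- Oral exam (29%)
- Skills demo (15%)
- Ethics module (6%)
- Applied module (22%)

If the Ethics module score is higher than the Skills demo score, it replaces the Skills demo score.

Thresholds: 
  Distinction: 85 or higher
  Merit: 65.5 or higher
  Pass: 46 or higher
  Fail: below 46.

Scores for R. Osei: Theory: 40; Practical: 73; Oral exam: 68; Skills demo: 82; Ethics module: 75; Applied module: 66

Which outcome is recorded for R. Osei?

Ethics module (75) ≤ Skills demo (82), so Skills demo stays at 82.
Weighted total:
  Theory 40 × 0.18 = 7.2
  Practical 73 × 0.1 = 7.3
  Oral exam 68 × 0.29 = 19.72
  Skills demo 82 × 0.15 = 12.3
  Ethics module 75 × 0.06 = 4.5
  Applied module 66 × 0.22 = 14.52
Sum = 65.54
65.54 is ≥ 65.5 and < 85 → Merit

Merit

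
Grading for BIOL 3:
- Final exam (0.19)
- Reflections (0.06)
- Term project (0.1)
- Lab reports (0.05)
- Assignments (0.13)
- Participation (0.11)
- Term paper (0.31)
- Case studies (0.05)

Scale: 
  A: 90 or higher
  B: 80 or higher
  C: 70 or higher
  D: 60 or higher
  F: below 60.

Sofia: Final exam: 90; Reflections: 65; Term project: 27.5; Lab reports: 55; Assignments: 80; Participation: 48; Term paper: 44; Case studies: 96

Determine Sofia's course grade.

D

Weighted total:
  Final exam 90 × 0.19 = 17.1
  Reflections 65 × 0.06 = 3.9
  Term project 27.5 × 0.1 = 2.75
  Lab reports 55 × 0.05 = 2.75
  Assignments 80 × 0.13 = 10.4
  Participation 48 × 0.11 = 5.28
  Term paper 44 × 0.31 = 13.64
  Case studies 96 × 0.05 = 4.8
Sum = 60.62
60.62 is ≥ 60 and < 70 → D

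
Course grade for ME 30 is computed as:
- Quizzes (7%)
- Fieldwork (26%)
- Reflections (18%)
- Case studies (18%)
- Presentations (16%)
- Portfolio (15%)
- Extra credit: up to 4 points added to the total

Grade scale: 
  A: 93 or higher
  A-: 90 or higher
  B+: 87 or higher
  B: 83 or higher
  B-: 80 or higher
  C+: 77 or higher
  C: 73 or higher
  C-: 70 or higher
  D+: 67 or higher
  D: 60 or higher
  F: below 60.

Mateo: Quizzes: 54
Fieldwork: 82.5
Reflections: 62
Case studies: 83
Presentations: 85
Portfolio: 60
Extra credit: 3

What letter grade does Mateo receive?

Weighted total:
  Quizzes 54 × 0.07 = 3.78
  Fieldwork 82.5 × 0.26 = 21.45
  Reflections 62 × 0.18 = 11.16
  Case studies 83 × 0.18 = 14.94
  Presentations 85 × 0.16 = 13.6
  Portfolio 60 × 0.15 = 9
Sum = 73.93
Extra credit: 73.93 + 3 = 76.93
76.93 is ≥ 73 and < 77 → C

C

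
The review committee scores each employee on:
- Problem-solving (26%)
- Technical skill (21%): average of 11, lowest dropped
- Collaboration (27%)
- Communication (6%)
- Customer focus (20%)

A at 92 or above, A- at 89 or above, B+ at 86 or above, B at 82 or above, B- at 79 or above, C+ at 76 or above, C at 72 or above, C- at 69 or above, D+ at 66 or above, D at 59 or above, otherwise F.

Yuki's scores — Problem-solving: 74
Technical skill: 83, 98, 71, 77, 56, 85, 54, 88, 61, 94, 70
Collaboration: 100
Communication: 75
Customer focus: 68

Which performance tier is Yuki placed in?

B-

Technical skill: drop 54 → average of remaining 10 = 783/10 = 78.3
Weighted total:
  Problem-solving 74 × 0.26 = 19.24
  Technical skill 78.3 × 0.21 = 16.443
  Collaboration 100 × 0.27 = 27
  Communication 75 × 0.06 = 4.5
  Customer focus 68 × 0.2 = 13.6
Sum = 80.783
80.783 is ≥ 79 and < 82 → B-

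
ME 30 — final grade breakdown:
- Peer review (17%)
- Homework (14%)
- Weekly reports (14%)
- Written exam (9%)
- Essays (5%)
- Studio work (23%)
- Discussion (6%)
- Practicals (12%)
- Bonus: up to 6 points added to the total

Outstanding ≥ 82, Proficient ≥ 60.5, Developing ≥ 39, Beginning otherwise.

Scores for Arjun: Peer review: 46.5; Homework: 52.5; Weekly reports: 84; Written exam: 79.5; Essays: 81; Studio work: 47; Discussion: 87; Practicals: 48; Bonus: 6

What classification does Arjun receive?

Weighted total:
  Peer review 46.5 × 0.17 = 7.905
  Homework 52.5 × 0.14 = 7.35
  Weekly reports 84 × 0.14 = 11.76
  Written exam 79.5 × 0.09 = 7.155
  Essays 81 × 0.05 = 4.05
  Studio work 47 × 0.23 = 10.81
  Discussion 87 × 0.06 = 5.22
  Practicals 48 × 0.12 = 5.76
Sum = 60.01
Bonus: 60.01 + 6 = 66.01
66.01 is ≥ 60.5 and < 82 → Proficient

Proficient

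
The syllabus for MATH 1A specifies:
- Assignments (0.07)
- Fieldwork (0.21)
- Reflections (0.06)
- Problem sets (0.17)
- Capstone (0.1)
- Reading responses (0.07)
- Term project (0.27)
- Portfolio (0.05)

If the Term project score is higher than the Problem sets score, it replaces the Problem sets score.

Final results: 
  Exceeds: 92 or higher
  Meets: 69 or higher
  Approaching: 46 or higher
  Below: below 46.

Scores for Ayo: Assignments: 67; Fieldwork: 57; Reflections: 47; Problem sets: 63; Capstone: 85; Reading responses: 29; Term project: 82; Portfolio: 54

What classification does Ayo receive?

Term project (82) > Problem sets (63), so Problem sets counts as 82.
Weighted total:
  Assignments 67 × 0.07 = 4.69
  Fieldwork 57 × 0.21 = 11.97
  Reflections 47 × 0.06 = 2.82
  Problem sets 82 × 0.17 = 13.94
  Capstone 85 × 0.1 = 8.5
  Reading responses 29 × 0.07 = 2.03
  Term project 82 × 0.27 = 22.14
  Portfolio 54 × 0.05 = 2.7
Sum = 68.79
68.79 is ≥ 46 and < 69 → Approaching

Approaching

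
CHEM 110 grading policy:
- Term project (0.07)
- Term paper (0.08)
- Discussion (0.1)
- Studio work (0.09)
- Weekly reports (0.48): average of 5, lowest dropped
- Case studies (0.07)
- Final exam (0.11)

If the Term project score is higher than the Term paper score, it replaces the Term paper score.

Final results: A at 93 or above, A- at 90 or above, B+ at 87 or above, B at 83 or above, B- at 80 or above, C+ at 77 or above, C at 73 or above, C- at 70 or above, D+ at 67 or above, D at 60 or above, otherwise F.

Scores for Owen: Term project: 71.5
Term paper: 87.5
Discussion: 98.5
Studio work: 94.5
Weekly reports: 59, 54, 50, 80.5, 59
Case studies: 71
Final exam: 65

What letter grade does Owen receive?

C-

Weekly reports: drop 50 → average of remaining 4 = 252.5/4 = 63.125
Term project (71.5) ≤ Term paper (87.5), so Term paper stays at 87.5.
Weighted total:
  Term project 71.5 × 0.07 = 5.005
  Term paper 87.5 × 0.08 = 7
  Discussion 98.5 × 0.1 = 9.85
  Studio work 94.5 × 0.09 = 8.505
  Weekly reports 63.125 × 0.48 = 30.3
  Case studies 71 × 0.07 = 4.97
  Final exam 65 × 0.11 = 7.15
Sum = 72.78
72.78 is ≥ 70 and < 73 → C-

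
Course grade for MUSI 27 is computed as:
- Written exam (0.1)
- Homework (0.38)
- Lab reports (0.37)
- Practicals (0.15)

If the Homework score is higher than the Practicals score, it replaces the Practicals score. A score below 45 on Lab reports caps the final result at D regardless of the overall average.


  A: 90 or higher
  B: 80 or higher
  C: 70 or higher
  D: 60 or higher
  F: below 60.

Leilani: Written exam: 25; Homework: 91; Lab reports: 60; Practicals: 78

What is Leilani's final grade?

C

Homework (91) > Practicals (78), so Practicals counts as 91.
Lab reports score 60 ≥ 45: minimum met.
Weighted total:
  Written exam 25 × 0.1 = 2.5
  Homework 91 × 0.38 = 34.58
  Lab reports 60 × 0.37 = 22.2
  Practicals 91 × 0.15 = 13.65
Sum = 72.93
72.93 is ≥ 70 and < 80 → C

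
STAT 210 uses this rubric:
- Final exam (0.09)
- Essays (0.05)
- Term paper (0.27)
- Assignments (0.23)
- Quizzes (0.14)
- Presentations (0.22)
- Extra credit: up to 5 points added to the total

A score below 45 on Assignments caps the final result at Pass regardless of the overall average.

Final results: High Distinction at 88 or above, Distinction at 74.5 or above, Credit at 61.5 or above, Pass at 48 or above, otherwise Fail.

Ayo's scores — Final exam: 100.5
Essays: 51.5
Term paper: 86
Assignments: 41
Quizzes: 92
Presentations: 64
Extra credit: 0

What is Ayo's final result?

Pass

Assignments score 41 < 45: minimum not met.
Weighted total:
  Final exam 100.5 × 0.09 = 9.045
  Essays 51.5 × 0.05 = 2.575
  Term paper 86 × 0.27 = 23.22
  Assignments 41 × 0.23 = 9.43
  Quizzes 92 × 0.14 = 12.88
  Presentations 64 × 0.22 = 14.08
Sum = 71.23
Extra credit: 71.23 + 0 = 71.23
71.23 would be Credit; cap at Pass applies → Pass.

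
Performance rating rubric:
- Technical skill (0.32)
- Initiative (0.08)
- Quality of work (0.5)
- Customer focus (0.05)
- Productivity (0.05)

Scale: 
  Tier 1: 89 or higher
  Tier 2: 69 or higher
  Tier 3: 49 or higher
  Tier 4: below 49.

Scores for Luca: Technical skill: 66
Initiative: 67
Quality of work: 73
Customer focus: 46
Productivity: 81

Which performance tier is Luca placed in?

Weighted total:
  Technical skill 66 × 0.32 = 21.12
  Initiative 67 × 0.08 = 5.36
  Quality of work 73 × 0.5 = 36.5
  Customer focus 46 × 0.05 = 2.3
  Productivity 81 × 0.05 = 4.05
Sum = 69.33
69.33 is ≥ 69 and < 89 → Tier 2

Tier 2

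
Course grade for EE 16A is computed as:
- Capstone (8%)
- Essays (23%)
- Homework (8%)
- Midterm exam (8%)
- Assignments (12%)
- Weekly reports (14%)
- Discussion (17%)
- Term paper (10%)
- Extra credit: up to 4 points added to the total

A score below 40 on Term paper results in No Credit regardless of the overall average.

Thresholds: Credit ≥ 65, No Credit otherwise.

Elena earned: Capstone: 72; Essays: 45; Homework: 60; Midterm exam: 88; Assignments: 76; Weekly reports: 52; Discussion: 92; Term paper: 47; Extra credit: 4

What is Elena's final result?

Term paper score 47 ≥ 40: minimum met.
Weighted total:
  Capstone 72 × 0.08 = 5.76
  Essays 45 × 0.23 = 10.35
  Homework 60 × 0.08 = 4.8
  Midterm exam 88 × 0.08 = 7.04
  Assignments 76 × 0.12 = 9.12
  Weekly reports 52 × 0.14 = 7.28
  Discussion 92 × 0.17 = 15.64
  Term paper 47 × 0.1 = 4.7
Sum = 64.69
Extra credit: 64.69 + 4 = 68.69
68.69 ≥ 65 → Credit

Credit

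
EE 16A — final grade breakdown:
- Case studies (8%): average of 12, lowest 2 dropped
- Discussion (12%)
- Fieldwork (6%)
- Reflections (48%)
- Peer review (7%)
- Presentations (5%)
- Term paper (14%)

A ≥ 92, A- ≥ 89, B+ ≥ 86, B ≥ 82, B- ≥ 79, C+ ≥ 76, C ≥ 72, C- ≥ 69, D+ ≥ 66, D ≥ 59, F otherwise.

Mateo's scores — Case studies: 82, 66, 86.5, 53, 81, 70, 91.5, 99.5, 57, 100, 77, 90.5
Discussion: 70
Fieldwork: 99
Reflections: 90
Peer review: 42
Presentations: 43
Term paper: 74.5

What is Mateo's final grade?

B-

Case studies: drop 53, 57 → average of remaining 10 = 844/10 = 84.4
Weighted total:
  Case studies 84.4 × 0.08 = 6.752
  Discussion 70 × 0.12 = 8.4
  Fieldwork 99 × 0.06 = 5.94
  Reflections 90 × 0.48 = 43.2
  Peer review 42 × 0.07 = 2.94
  Presentations 43 × 0.05 = 2.15
  Term paper 74.5 × 0.14 = 10.43
Sum = 79.812
79.812 is ≥ 79 and < 82 → B-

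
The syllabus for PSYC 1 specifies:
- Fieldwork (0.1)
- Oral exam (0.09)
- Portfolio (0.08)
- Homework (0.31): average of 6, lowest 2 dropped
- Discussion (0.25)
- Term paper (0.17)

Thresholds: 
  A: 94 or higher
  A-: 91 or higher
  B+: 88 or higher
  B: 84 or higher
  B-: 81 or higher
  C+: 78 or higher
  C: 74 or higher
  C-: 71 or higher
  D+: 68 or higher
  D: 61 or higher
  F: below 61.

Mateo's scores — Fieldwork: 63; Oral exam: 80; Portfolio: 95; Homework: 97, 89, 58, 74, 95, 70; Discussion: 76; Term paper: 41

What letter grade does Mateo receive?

Homework: drop 58, 70 → average of remaining 4 = 355/4 = 88.75
Weighted total:
  Fieldwork 63 × 0.1 = 6.3
  Oral exam 80 × 0.09 = 7.2
  Portfolio 95 × 0.08 = 7.6
  Homework 88.75 × 0.31 = 27.5125
  Discussion 76 × 0.25 = 19
  Term paper 41 × 0.17 = 6.97
Sum = 74.5825
74.5825 is ≥ 74 and < 78 → C

C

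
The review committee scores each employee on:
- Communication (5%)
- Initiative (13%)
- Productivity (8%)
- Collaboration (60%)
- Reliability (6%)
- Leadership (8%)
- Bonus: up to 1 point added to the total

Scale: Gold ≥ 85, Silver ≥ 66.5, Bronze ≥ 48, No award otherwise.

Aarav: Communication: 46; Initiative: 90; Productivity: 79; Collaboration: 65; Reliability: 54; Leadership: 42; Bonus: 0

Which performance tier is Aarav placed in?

Weighted total:
  Communication 46 × 0.05 = 2.3
  Initiative 90 × 0.13 = 11.7
  Productivity 79 × 0.08 = 6.32
  Collaboration 65 × 0.6 = 39
  Reliability 54 × 0.06 = 3.24
  Leadership 42 × 0.08 = 3.36
Sum = 65.92
Bonus: 65.92 + 0 = 65.92
65.92 is ≥ 48 and < 66.5 → Bronze

Bronze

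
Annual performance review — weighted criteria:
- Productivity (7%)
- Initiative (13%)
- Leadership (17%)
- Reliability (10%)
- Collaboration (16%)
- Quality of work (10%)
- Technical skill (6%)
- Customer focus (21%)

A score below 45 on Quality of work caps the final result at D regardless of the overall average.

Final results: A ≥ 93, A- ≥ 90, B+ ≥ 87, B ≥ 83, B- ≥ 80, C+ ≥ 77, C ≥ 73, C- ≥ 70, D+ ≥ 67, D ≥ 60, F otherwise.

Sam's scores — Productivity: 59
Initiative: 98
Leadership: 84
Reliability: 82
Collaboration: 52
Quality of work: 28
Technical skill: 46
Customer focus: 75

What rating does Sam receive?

D

Quality of work score 28 < 45: minimum not met.
Weighted total:
  Productivity 59 × 0.07 = 4.13
  Initiative 98 × 0.13 = 12.74
  Leadership 84 × 0.17 = 14.28
  Reliability 82 × 0.1 = 8.2
  Collaboration 52 × 0.16 = 8.32
  Quality of work 28 × 0.1 = 2.8
  Technical skill 46 × 0.06 = 2.76
  Customer focus 75 × 0.21 = 15.75
Sum = 68.98
68.98 would be D+; cap at D applies → D.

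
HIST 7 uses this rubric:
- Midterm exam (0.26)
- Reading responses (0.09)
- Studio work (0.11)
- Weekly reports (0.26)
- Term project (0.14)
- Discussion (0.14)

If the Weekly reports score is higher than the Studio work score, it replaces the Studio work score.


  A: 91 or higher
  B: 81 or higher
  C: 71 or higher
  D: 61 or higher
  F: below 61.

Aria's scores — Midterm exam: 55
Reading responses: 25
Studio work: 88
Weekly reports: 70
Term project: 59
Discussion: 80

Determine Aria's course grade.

Weekly reports (70) ≤ Studio work (88), so Studio work stays at 88.
Weighted total:
  Midterm exam 55 × 0.26 = 14.3
  Reading responses 25 × 0.09 = 2.25
  Studio work 88 × 0.11 = 9.68
  Weekly reports 70 × 0.26 = 18.2
  Term project 59 × 0.14 = 8.26
  Discussion 80 × 0.14 = 11.2
Sum = 63.89
63.89 is ≥ 61 and < 71 → D

D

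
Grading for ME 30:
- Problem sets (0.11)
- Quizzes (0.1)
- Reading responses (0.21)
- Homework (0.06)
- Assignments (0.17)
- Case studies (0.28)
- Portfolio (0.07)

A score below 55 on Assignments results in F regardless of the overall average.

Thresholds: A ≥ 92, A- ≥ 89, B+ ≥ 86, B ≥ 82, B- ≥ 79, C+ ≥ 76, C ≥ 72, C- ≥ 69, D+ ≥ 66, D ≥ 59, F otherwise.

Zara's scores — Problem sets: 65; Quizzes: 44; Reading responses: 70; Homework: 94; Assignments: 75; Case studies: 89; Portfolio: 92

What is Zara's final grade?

C+

Assignments score 75 ≥ 55: minimum met.
Weighted total:
  Problem sets 65 × 0.11 = 7.15
  Quizzes 44 × 0.1 = 4.4
  Reading responses 70 × 0.21 = 14.7
  Homework 94 × 0.06 = 5.64
  Assignments 75 × 0.17 = 12.75
  Case studies 89 × 0.28 = 24.92
  Portfolio 92 × 0.07 = 6.44
Sum = 76
76 is ≥ 76 and < 79 → C+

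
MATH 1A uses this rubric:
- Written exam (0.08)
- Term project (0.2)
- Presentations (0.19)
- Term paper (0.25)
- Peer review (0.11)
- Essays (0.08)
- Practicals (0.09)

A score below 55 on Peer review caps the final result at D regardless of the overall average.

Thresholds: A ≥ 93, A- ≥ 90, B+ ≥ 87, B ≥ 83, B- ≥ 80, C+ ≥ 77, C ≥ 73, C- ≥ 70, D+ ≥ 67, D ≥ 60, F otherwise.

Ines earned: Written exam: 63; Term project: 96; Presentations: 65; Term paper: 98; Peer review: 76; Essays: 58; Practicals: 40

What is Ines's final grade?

Peer review score 76 ≥ 55: minimum met.
Weighted total:
  Written exam 63 × 0.08 = 5.04
  Term project 96 × 0.2 = 19.2
  Presentations 65 × 0.19 = 12.35
  Term paper 98 × 0.25 = 24.5
  Peer review 76 × 0.11 = 8.36
  Essays 58 × 0.08 = 4.64
  Practicals 40 × 0.09 = 3.6
Sum = 77.69
77.69 is ≥ 77 and < 80 → C+

C+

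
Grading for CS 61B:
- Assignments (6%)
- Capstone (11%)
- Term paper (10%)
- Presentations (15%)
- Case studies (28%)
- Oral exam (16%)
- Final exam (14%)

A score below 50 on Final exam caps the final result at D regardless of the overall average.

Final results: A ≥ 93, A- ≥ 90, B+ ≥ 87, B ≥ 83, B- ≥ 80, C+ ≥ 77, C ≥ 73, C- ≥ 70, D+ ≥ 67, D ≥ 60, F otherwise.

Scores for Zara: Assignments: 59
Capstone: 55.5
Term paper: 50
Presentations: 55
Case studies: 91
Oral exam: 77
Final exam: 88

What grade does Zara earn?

Final exam score 88 ≥ 50: minimum met.
Weighted total:
  Assignments 59 × 0.06 = 3.54
  Capstone 55.5 × 0.11 = 6.105
  Term paper 50 × 0.1 = 5
  Presentations 55 × 0.15 = 8.25
  Case studies 91 × 0.28 = 25.48
  Oral exam 77 × 0.16 = 12.32
  Final exam 88 × 0.14 = 12.32
Sum = 73.015
73.015 is ≥ 73 and < 77 → C

C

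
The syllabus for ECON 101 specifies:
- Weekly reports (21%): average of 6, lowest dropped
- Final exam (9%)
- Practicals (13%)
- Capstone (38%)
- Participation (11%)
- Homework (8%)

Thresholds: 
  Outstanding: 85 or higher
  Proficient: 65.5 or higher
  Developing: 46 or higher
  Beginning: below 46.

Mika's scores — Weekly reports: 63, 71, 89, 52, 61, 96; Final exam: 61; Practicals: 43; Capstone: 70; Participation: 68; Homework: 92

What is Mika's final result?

Proficient

Weekly reports: drop 52 → average of remaining 5 = 380/5 = 76
Weighted total:
  Weekly reports 76 × 0.21 = 15.96
  Final exam 61 × 0.09 = 5.49
  Practicals 43 × 0.13 = 5.59
  Capstone 70 × 0.38 = 26.6
  Participation 68 × 0.11 = 7.48
  Homework 92 × 0.08 = 7.36
Sum = 68.48
68.48 is ≥ 65.5 and < 85 → Proficient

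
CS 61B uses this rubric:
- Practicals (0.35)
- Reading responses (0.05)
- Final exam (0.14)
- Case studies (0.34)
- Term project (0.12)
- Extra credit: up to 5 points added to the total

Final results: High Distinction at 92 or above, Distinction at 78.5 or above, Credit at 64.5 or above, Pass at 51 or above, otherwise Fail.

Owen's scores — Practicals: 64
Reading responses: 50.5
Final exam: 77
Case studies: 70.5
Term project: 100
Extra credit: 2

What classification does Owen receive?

Credit

Weighted total:
  Practicals 64 × 0.35 = 22.4
  Reading responses 50.5 × 0.05 = 2.525
  Final exam 77 × 0.14 = 10.78
  Case studies 70.5 × 0.34 = 23.97
  Term project 100 × 0.12 = 12
Sum = 71.675
Extra credit: 71.675 + 2 = 73.675
73.675 is ≥ 64.5 and < 78.5 → Credit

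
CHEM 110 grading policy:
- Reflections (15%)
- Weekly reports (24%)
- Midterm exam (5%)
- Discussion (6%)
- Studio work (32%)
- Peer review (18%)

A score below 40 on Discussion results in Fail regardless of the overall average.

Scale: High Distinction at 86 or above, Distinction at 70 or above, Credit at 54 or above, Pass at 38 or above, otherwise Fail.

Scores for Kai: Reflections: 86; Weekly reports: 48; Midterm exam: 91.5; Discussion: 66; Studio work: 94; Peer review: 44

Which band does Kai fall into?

Distinction

Discussion score 66 ≥ 40: minimum met.
Weighted total:
  Reflections 86 × 0.15 = 12.9
  Weekly reports 48 × 0.24 = 11.52
  Midterm exam 91.5 × 0.05 = 4.575
  Discussion 66 × 0.06 = 3.96
  Studio work 94 × 0.32 = 30.08
  Peer review 44 × 0.18 = 7.92
Sum = 70.955
70.955 is ≥ 70 and < 86 → Distinction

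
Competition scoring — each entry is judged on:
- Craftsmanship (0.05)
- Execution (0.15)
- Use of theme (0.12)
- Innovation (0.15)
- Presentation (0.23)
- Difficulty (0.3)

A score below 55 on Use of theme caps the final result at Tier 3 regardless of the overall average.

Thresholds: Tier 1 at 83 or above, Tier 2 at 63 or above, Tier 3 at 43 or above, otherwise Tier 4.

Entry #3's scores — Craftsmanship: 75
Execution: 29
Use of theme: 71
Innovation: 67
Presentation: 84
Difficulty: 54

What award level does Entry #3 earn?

Tier 3

Use of theme score 71 ≥ 55: minimum met.
Weighted total:
  Craftsmanship 75 × 0.05 = 3.75
  Execution 29 × 0.15 = 4.35
  Use of theme 71 × 0.12 = 8.52
  Innovation 67 × 0.15 = 10.05
  Presentation 84 × 0.23 = 19.32
  Difficulty 54 × 0.3 = 16.2
Sum = 62.19
62.19 is ≥ 43 and < 63 → Tier 3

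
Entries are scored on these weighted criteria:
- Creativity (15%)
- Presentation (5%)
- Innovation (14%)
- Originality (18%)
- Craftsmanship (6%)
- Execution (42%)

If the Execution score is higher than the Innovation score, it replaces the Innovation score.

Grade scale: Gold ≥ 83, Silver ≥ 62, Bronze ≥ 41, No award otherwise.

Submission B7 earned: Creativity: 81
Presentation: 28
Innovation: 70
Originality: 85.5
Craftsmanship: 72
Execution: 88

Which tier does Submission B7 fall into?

Execution (88) > Innovation (70), so Innovation counts as 88.
Weighted total:
  Creativity 81 × 0.15 = 12.15
  Presentation 28 × 0.05 = 1.4
  Innovation 88 × 0.14 = 12.32
  Originality 85.5 × 0.18 = 15.39
  Craftsmanship 72 × 0.06 = 4.32
  Execution 88 × 0.42 = 36.96
Sum = 82.54
82.54 is ≥ 62 and < 83 → Silver

Silver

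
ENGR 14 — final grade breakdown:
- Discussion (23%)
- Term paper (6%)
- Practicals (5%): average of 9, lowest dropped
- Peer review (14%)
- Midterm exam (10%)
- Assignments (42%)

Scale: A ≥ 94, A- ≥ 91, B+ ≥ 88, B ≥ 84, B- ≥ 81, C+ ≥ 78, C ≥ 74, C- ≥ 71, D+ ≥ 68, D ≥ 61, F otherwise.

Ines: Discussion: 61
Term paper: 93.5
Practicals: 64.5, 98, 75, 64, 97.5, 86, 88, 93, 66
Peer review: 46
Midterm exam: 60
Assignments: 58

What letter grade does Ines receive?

Practicals: drop 64 → average of remaining 8 = 668/8 = 83.5
Weighted total:
  Discussion 61 × 0.23 = 14.03
  Term paper 93.5 × 0.06 = 5.61
  Practicals 83.5 × 0.05 = 4.175
  Peer review 46 × 0.14 = 6.44
  Midterm exam 60 × 0.1 = 6
  Assignments 58 × 0.42 = 24.36
Sum = 60.615
60.615 < 61 → F

F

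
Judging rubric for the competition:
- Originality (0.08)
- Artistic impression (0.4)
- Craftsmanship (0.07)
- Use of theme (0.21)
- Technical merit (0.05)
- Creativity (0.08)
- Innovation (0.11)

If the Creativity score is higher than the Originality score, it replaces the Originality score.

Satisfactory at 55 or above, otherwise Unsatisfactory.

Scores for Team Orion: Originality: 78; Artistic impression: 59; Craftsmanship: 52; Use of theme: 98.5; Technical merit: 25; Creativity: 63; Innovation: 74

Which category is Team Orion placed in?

Satisfactory

Creativity (63) ≤ Originality (78), so Originality stays at 78.
Weighted total:
  Originality 78 × 0.08 = 6.24
  Artistic impression 59 × 0.4 = 23.6
  Craftsmanship 52 × 0.07 = 3.64
  Use of theme 98.5 × 0.21 = 20.685
  Technical merit 25 × 0.05 = 1.25
  Creativity 63 × 0.08 = 5.04
  Innovation 74 × 0.11 = 8.14
Sum = 68.595
68.595 ≥ 55 → Satisfactory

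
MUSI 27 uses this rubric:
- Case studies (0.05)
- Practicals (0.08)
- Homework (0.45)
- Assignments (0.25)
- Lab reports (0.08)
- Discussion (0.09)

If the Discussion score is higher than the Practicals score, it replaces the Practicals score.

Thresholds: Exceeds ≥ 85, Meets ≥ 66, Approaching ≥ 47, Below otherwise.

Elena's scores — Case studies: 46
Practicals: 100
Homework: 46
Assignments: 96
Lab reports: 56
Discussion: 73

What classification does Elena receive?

Discussion (73) ≤ Practicals (100), so Practicals stays at 100.
Weighted total:
  Case studies 46 × 0.05 = 2.3
  Practicals 100 × 0.08 = 8
  Homework 46 × 0.45 = 20.7
  Assignments 96 × 0.25 = 24
  Lab reports 56 × 0.08 = 4.48
  Discussion 73 × 0.09 = 6.57
Sum = 66.05
66.05 is ≥ 66 and < 85 → Meets

Meets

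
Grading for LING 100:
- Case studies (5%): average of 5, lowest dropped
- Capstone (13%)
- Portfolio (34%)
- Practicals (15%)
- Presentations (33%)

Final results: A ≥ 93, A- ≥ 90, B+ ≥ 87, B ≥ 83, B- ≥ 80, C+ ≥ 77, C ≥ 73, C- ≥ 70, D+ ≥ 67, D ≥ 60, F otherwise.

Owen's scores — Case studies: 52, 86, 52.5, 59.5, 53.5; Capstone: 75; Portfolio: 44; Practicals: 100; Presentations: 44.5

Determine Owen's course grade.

Case studies: drop 52 → average of remaining 4 = 251.5/4 = 62.875
Weighted total:
  Case studies 62.875 × 0.05 = 3.14375
  Capstone 75 × 0.13 = 9.75
  Portfolio 44 × 0.34 = 14.96
  Practicals 100 × 0.15 = 15
  Presentations 44.5 × 0.33 = 14.685
Sum = 57.53875
57.53875 < 60 → F

F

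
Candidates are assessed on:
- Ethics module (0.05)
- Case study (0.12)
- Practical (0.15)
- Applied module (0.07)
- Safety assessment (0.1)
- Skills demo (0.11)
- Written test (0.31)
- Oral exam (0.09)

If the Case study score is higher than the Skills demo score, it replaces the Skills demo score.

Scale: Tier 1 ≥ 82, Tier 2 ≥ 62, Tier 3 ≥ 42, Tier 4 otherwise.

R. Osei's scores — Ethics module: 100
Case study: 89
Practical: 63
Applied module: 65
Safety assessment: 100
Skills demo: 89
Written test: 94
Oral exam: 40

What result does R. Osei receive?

Case study (89) ≤ Skills demo (89), so Skills demo stays at 89.
Weighted total:
  Ethics module 100 × 0.05 = 5
  Case study 89 × 0.12 = 10.68
  Practical 63 × 0.15 = 9.45
  Applied module 65 × 0.07 = 4.55
  Safety assessment 100 × 0.1 = 10
  Skills demo 89 × 0.11 = 9.79
  Written test 94 × 0.31 = 29.14
  Oral exam 40 × 0.09 = 3.6
Sum = 82.21
82.21 ≥ 82 → Tier 1

Tier 1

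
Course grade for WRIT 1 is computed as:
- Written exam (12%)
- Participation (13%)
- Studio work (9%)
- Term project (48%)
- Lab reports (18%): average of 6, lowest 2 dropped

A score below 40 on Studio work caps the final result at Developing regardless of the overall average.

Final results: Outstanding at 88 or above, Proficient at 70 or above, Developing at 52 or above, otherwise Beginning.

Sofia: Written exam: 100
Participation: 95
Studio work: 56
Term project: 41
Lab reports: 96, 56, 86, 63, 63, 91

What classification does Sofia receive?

Lab reports: drop 56, 63 → average of remaining 4 = 336/4 = 84
Studio work score 56 ≥ 40: minimum met.
Weighted total:
  Written exam 100 × 0.12 = 12
  Participation 95 × 0.13 = 12.35
  Studio work 56 × 0.09 = 5.04
  Term project 41 × 0.48 = 19.68
  Lab reports 84 × 0.18 = 15.12
Sum = 64.19
64.19 is ≥ 52 and < 70 → Developing

Developing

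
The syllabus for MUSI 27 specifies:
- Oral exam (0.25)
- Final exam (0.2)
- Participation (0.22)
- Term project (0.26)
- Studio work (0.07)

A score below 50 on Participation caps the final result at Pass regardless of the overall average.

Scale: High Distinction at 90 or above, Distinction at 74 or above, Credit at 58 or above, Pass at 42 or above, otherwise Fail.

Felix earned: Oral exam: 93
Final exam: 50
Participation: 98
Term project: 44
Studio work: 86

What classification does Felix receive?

Credit

Participation score 98 ≥ 50: minimum met.
Weighted total:
  Oral exam 93 × 0.25 = 23.25
  Final exam 50 × 0.2 = 10
  Participation 98 × 0.22 = 21.56
  Term project 44 × 0.26 = 11.44
  Studio work 86 × 0.07 = 6.02
Sum = 72.27
72.27 is ≥ 58 and < 74 → Credit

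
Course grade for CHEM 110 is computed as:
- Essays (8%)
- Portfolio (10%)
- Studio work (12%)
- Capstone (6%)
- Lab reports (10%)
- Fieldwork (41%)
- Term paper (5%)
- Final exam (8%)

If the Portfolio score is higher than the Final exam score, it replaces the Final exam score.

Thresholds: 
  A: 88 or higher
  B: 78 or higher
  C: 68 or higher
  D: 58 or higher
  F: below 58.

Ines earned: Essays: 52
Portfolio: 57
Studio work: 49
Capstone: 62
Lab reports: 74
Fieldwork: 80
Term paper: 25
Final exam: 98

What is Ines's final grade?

Portfolio (57) ≤ Final exam (98), so Final exam stays at 98.
Weighted total:
  Essays 52 × 0.08 = 4.16
  Portfolio 57 × 0.1 = 5.7
  Studio work 49 × 0.12 = 5.88
  Capstone 62 × 0.06 = 3.72
  Lab reports 74 × 0.1 = 7.4
  Fieldwork 80 × 0.41 = 32.8
  Term paper 25 × 0.05 = 1.25
  Final exam 98 × 0.08 = 7.84
Sum = 68.75
68.75 is ≥ 68 and < 78 → C

C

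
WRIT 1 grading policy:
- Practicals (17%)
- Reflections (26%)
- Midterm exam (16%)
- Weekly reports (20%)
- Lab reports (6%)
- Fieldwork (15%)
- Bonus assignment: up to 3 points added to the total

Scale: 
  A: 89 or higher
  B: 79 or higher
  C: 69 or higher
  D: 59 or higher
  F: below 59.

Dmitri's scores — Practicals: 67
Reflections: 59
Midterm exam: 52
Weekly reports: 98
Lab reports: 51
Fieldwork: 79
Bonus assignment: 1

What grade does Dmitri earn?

Weighted total:
  Practicals 67 × 0.17 = 11.39
  Reflections 59 × 0.26 = 15.34
  Midterm exam 52 × 0.16 = 8.32
  Weekly reports 98 × 0.2 = 19.6
  Lab reports 51 × 0.06 = 3.06
  Fieldwork 79 × 0.15 = 11.85
Sum = 69.56
Bonus assignment: 69.56 + 1 = 70.56
70.56 is ≥ 69 and < 79 → C

C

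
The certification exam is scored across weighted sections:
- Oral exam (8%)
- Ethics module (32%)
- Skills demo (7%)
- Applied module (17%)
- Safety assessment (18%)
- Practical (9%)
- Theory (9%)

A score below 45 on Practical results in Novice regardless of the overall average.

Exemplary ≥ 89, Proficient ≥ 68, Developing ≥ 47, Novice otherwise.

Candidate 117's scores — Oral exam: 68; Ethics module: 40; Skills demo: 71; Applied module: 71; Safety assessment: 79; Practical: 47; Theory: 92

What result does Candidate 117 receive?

Developing

Practical score 47 ≥ 45: minimum met.
Weighted total:
  Oral exam 68 × 0.08 = 5.44
  Ethics module 40 × 0.32 = 12.8
  Skills demo 71 × 0.07 = 4.97
  Applied module 71 × 0.17 = 12.07
  Safety assessment 79 × 0.18 = 14.22
  Practical 47 × 0.09 = 4.23
  Theory 92 × 0.09 = 8.28
Sum = 62.01
62.01 is ≥ 47 and < 68 → Developing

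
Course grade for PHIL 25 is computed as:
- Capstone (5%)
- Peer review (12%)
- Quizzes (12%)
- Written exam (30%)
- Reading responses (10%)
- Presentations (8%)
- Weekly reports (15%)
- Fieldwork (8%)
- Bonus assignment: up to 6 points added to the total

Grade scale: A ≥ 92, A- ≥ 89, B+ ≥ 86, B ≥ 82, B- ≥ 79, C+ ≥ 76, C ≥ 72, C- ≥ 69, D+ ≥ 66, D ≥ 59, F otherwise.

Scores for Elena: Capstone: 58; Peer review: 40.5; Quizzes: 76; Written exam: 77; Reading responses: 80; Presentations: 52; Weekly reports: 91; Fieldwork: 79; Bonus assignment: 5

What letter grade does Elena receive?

Weighted total:
  Capstone 58 × 0.05 = 2.9
  Peer review 40.5 × 0.12 = 4.86
  Quizzes 76 × 0.12 = 9.12
  Written exam 77 × 0.3 = 23.1
  Reading responses 80 × 0.1 = 8
  Presentations 52 × 0.08 = 4.16
  Weekly reports 91 × 0.15 = 13.65
  Fieldwork 79 × 0.08 = 6.32
Sum = 72.11
Bonus assignment: 72.11 + 5 = 77.11
77.11 is ≥ 76 and < 79 → C+

C+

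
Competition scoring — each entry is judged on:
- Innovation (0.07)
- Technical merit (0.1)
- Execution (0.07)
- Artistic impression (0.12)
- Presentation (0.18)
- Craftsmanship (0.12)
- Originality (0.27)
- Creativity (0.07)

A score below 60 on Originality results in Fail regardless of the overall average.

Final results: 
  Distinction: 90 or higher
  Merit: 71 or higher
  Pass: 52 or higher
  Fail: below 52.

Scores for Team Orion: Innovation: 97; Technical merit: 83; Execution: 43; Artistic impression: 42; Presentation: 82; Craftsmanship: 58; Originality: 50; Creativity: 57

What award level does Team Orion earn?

Originality score 50 < 60: minimum not met.
Weighted total:
  Innovation 97 × 0.07 = 6.79
  Technical merit 83 × 0.1 = 8.3
  Execution 43 × 0.07 = 3.01
  Artistic impression 42 × 0.12 = 5.04
  Presentation 82 × 0.18 = 14.76
  Craftsmanship 58 × 0.12 = 6.96
  Originality 50 × 0.27 = 13.5
  Creativity 57 × 0.07 = 3.99
Sum = 62.35
Because the Originality minimum was not met, the result is Fail.

Fail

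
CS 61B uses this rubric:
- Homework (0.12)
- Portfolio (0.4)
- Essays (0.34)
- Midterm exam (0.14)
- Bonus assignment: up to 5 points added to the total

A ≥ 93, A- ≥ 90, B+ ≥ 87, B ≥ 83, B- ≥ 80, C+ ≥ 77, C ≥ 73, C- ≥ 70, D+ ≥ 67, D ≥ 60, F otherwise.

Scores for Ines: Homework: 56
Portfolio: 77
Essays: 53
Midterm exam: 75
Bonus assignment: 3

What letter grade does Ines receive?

Weighted total:
  Homework 56 × 0.12 = 6.72
  Portfolio 77 × 0.4 = 30.8
  Essays 53 × 0.34 = 18.02
  Midterm exam 75 × 0.14 = 10.5
Sum = 66.04
Bonus assignment: 66.04 + 3 = 69.04
69.04 is ≥ 67 and < 70 → D+

D+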